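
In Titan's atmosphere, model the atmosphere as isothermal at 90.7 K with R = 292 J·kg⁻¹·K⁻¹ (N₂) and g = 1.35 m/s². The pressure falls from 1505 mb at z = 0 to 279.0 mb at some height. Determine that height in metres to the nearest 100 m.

z ≈ 33100 m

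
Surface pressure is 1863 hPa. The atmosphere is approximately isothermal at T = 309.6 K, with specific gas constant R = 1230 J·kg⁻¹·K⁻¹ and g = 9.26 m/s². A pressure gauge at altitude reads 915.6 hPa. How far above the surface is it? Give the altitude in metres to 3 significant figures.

Scale height: H = RT/g = 1230 × 309.6 / 9.26 = 41124 m.
Invert the barometric formula: z = H ln(P₀/P).
P₀/P = 1863/915.6 = 2.0347; ln(2.0347) = 0.71035.
z = 41124 × 0.71035 = 29212 m.

z ≈ 29200 m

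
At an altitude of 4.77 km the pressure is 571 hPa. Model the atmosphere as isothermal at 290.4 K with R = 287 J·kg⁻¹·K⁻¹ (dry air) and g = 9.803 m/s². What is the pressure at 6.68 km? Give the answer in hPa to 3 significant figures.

Scale height: H = RT/g = 287 × 290.4 / 9.803 = 8502.0 m.
Between two levels, P₂ = P₁ exp(−Δz/H) with Δz = z₂ − z₁.
Δz = 6680.0 − 4770.0 = 1910.0 m; Δz/H = 1910.0/8502.0 = 0.22465.
P₂ = 571 × exp(−0.22465) = 571 × 0.79880 = 456.11 hPa.

P ≈ 456 hPa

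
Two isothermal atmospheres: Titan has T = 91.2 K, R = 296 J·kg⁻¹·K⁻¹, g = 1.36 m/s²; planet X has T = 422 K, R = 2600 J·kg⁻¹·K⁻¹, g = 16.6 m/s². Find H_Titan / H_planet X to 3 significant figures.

H = RT/g for each body.
H_Titan = 296 × 91.2 / 1.36 = 19849 m.
H_planet X = 2600 × 422 / 16.6 = 66096 m.
H_Titan/H_planet X = 19849/66096 = 0.30031.

H_Titan/H_planet X ≈ 0.300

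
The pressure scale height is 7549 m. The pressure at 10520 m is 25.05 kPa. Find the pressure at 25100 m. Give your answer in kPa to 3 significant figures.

P ≈ 3.63 kPa

Between two levels, P₂ = P₁ exp(−Δz/H) with Δz = z₂ − z₁.
Δz = 25100 − 10520 = 14580 m; Δz/H = 14580/7549.0 = 1.9314.
P₂ = 25.05 × exp(−1.9314) = 25.05 × 0.14495 = 3.6310 kPa.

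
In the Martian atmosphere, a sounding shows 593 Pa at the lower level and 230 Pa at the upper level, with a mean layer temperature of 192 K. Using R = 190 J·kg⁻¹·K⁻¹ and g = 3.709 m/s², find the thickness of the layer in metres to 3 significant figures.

Hypsometric equation: Δz = (R T̄/g) ln(P₁/P₂).
R T̄/g = 190 × 192 / 3.709 = 9835.5 m.
ln(593/230) = ln(2.5783) = 0.94713.
Δz = 9835.5 × 0.94713 = 9315.5 m.

Δz ≈ 9320 m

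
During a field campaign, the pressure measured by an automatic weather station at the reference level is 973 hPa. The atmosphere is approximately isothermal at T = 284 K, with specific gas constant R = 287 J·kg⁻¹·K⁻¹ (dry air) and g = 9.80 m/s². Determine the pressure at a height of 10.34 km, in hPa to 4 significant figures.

Scale height: H = RT/g = 287 × 284 / 9.80 = 8317.1 m.
Barometric formula: P = P₀ exp(−z/H).
z/H = 10340/8317.1 = 1.2432; exp(−1.2432) = 0.28846.
P = 973 × 0.28846 = 280.67 hPa.

P ≈ 280.7 hPa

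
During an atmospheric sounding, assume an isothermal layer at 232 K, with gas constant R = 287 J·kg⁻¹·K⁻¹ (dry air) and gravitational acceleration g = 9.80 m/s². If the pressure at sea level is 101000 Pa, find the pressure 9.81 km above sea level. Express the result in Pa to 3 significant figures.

P ≈ 23800 Pa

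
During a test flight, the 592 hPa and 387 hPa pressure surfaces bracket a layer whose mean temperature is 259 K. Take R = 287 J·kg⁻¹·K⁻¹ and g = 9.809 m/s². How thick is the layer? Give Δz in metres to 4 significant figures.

Hypsometric equation: Δz = (R T̄/g) ln(P₁/P₂).
R T̄/g = 287 × 259 / 9.809 = 7578.0 m.
ln(592/387) = ln(1.5297) = 0.42507.
Δz = 7578.0 × 0.42507 = 3221.2 m.

Δz ≈ 3221 m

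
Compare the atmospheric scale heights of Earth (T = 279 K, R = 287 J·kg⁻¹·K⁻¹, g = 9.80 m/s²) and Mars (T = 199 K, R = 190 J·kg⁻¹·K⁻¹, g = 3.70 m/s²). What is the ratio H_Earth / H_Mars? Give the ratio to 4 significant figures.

H = RT/g for each body.
H_Earth = 287 × 279 / 9.80 = 8170.7 m.
H_Mars = 190 × 199 / 3.70 = 10219 m.
H_Earth/H_Mars = 8170.7/10219 = 0.79956.

H_Earth/H_Mars ≈ 0.7996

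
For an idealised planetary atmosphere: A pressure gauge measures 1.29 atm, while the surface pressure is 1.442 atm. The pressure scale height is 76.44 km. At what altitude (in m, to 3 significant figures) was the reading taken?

z ≈ 8510 m

Invert the barometric formula: z = H ln(P₀/P).
P₀/P = 1.442/1.29 = 1.1178; ln(1.1178) = 0.11136.
z = 76440 × 0.11136 = 8512.4 m.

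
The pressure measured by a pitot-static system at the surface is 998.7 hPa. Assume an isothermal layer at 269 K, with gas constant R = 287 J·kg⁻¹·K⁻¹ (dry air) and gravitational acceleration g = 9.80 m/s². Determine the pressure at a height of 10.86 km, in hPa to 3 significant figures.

Scale height: H = RT/g = 287 × 269 / 9.80 = 7877.9 m.
Barometric formula: P = P₀ exp(−z/H).
z/H = 10860/7877.9 = 1.3785; exp(−1.3785) = 0.25196.
P = 998.7 × 0.25196 = 251.63 hPa.

P ≈ 252 hPa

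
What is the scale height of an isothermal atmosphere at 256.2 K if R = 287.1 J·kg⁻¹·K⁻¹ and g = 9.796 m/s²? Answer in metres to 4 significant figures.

The scale height of an isothermal atmosphere is H = RT/g.
H = 287.1 × 256.2 / 9.796 = 73555/9.796 = 7508.7 m.

H ≈ 7509 m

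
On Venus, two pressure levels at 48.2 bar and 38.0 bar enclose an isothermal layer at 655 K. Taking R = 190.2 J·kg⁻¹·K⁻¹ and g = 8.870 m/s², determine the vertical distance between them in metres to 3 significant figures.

Δz ≈ 3340 m

Hypsometric equation: Δz = (R T̄/g) ln(P₁/P₂).
R T̄/g = 190.2 × 655 / 8.870 = 14045 m.
ln(48.2/38.0) = ln(1.2684) = 0.23776.
Δz = 14045 × 0.23776 = 3339.3 m.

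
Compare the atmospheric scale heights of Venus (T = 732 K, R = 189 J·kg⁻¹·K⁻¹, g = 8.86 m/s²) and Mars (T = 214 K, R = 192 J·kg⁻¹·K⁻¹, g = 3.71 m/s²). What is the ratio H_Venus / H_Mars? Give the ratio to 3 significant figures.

H_Venus/H_Mars ≈ 1.41

H = RT/g for each body.
H_Venus = 189 × 732 / 8.86 = 15615 m.
H_Mars = 192 × 214 / 3.71 = 11075 m.
H_Venus/H_Mars = 15615/11075 = 1.4099.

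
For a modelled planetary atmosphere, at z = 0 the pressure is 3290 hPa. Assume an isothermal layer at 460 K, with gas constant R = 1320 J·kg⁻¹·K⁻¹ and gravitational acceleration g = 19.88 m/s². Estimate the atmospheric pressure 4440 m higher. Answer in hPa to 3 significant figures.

P ≈ 2840 hPa

Scale height: H = RT/g = 1320 × 460 / 19.88 = 30543 m.
Barometric formula: P = P₀ exp(−z/H).
z/H = 4440.0/30543 = 0.14537; exp(−0.14537) = 0.86470.
P = 3290 × 0.86470 = 2844.9 hPa.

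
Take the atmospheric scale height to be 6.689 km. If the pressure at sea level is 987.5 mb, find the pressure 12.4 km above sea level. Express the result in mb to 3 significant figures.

P ≈ 155 mb

Barometric formula: P = P₀ exp(−z/H).
z/H = 12400/6689.0 = 1.8538; exp(−1.8538) = 0.15664.
P = 987.5 × 0.15664 = 154.68 mb.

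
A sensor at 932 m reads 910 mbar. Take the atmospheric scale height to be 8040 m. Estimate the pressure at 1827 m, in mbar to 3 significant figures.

P ≈ 814 mbar

Between two levels, P₂ = P₁ exp(−Δz/H) with Δz = z₂ − z₁.
Δz = 1827.0 − 932.00 = 895.00 m; Δz/H = 895.00/8040.0 = 0.11132.
P₂ = 910 × exp(−0.11132) = 910 × 0.89465 = 814.13 mbar.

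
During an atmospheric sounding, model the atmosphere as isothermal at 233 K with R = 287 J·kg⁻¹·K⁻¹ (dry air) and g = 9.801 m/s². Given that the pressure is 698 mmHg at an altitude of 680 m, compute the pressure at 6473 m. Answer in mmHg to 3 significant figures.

P ≈ 299 mmHg

Scale height: H = RT/g = 287 × 233 / 9.801 = 6822.9 m.
Between two levels, P₂ = P₁ exp(−Δz/H) with Δz = z₂ − z₁.
Δz = 6473.0 − 680.00 = 5793.0 m; Δz/H = 5793.0/6822.9 = 0.84905.
P₂ = 698 × exp(−0.84905) = 698 × 0.42782 = 298.62 mmHg.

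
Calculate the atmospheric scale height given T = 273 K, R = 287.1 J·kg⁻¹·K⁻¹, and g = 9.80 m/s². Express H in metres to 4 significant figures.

H ≈ 7998 m

The scale height of an isothermal atmosphere is H = RT/g.
H = 287.1 × 273 / 9.80 = 78378/9.80 = 7997.8 m.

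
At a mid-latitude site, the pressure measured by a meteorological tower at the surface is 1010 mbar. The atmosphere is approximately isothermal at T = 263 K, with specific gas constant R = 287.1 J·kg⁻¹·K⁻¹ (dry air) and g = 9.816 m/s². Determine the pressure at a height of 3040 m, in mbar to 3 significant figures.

P ≈ 680 mbar

Scale height: H = RT/g = 287.1 × 263 / 9.816 = 7692.3 m.
Barometric formula: P = P₀ exp(−z/H).
z/H = 3040.0/7692.3 = 0.39520; exp(−0.39520) = 0.67355.
P = 1010 × 0.67355 = 680.29 mbar.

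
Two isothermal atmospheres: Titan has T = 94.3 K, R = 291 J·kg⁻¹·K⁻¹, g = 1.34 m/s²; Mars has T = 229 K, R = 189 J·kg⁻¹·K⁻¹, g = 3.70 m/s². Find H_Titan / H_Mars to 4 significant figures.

H_Titan/H_Mars ≈ 1.751

H = RT/g for each body.
H_Titan = 291 × 94.3 / 1.34 = 20479 m.
H_Mars = 189 × 229 / 3.70 = 11698 m.
H_Titan/H_Mars = 20479/11698 = 1.7506.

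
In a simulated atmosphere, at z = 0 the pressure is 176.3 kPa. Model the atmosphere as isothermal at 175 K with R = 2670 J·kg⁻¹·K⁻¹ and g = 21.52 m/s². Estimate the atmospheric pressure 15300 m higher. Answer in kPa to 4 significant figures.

Scale height: H = RT/g = 2670 × 175 / 21.52 = 21712 m.
Barometric formula: P = P₀ exp(−z/H).
z/H = 15300/21712 = 0.70468; exp(−0.70468) = 0.49427.
P = 176.3 × 0.49427 = 87.140 kPa.

P ≈ 87.14 kPa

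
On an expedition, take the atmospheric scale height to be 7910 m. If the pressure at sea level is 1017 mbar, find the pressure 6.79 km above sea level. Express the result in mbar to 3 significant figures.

P ≈ 431 mbar

Barometric formula: P = P₀ exp(−z/H).
z/H = 6790.0/7910.0 = 0.85841; exp(−0.85841) = 0.42384.
P = 1017 × 0.42384 = 431.05 mbar.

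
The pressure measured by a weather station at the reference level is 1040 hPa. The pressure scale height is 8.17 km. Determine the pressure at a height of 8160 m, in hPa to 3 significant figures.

P ≈ 383 hPa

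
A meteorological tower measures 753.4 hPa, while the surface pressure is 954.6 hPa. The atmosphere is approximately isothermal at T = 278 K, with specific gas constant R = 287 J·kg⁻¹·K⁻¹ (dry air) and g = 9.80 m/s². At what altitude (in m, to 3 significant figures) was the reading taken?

z ≈ 1930 m

Scale height: H = RT/g = 287 × 278 / 9.80 = 8141.4 m.
Invert the barometric formula: z = H ln(P₀/P).
P₀/P = 954.6/753.4 = 1.2671; ln(1.2671) = 0.23673.
z = 8141.4 × 0.23673 = 1927.3 m.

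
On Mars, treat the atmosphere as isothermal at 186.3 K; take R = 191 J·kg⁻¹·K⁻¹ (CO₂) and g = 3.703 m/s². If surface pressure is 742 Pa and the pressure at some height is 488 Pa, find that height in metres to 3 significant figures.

z ≈ 4030 m

Scale height: H = RT/g = 191 × 186.3 / 3.703 = 9609.3 m.
Invert the barometric formula: z = H ln(P₀/P).
P₀/P = 742/488 = 1.5205; ln(1.5205) = 0.41904.
z = 9609.3 × 0.41904 = 4026.7 m.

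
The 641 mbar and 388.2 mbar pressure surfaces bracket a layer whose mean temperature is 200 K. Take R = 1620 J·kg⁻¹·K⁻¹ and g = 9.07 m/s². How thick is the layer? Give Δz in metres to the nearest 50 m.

Δz ≈ 17900 m

Hypsometric equation: Δz = (R T̄/g) ln(P₁/P₂).
R T̄/g = 1620 × 200 / 9.07 = 35722 m.
ln(641/388.2) = ln(1.6512) = 0.50150.
Δz = 35722 × 0.50150 = 17915 m.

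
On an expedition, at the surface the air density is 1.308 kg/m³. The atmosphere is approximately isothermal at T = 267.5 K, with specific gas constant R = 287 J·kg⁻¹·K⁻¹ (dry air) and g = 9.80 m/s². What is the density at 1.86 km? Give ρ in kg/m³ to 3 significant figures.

Scale height: H = RT/g = 287 × 267.5 / 9.80 = 7833.9 m.
In an isothermal atmosphere, density decays like pressure: ρ = ρ₀ exp(−z/H).
z/H = 1860.0/7833.9 = 0.23743; exp(−0.23743) = 0.78865.
ρ = 1.308 × 0.78865 = 1.0316 kg/m³.

ρ ≈ 1.03 kg/m³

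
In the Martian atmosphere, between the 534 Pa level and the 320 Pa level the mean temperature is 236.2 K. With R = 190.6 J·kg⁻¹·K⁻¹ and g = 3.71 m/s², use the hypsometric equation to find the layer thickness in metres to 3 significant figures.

Δz ≈ 6210 m

Hypsometric equation: Δz = (R T̄/g) ln(P₁/P₂).
R T̄/g = 190.6 × 236.2 / 3.71 = 12135 m.
ln(534/320) = ln(1.6687) = 0.51204.
Δz = 12135 × 0.51204 = 6213.6 m.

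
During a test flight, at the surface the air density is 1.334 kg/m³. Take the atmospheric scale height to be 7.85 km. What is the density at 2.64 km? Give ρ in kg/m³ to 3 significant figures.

In an isothermal atmosphere, density decays like pressure: ρ = ρ₀ exp(−z/H).
z/H = 2640.0/7850.0 = 0.33631; exp(−0.33631) = 0.71440.
ρ = 1.334 × 0.71440 = 0.95301 kg/m³.

ρ ≈ 0.953 kg/m³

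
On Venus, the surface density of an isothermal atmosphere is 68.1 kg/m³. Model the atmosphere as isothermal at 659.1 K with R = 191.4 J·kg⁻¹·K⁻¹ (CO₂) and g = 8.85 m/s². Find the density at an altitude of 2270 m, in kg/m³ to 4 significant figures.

ρ ≈ 58.07 kg/m³

Scale height: H = RT/g = 191.4 × 659.1 / 8.85 = 14254 m.
In an isothermal atmosphere, density decays like pressure: ρ = ρ₀ exp(−z/H).
z/H = 2270.0/14254 = 0.15925; exp(−0.15925) = 0.85278.
ρ = 68.1 × 0.85278 = 58.074 kg/m³.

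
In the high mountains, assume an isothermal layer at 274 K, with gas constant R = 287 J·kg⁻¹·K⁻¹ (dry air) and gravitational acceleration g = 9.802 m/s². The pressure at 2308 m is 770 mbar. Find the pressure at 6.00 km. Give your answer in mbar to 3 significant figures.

P ≈ 486 mbar

Scale height: H = RT/g = 287 × 274 / 9.802 = 8022.6 m.
Between two levels, P₂ = P₁ exp(−Δz/H) with Δz = z₂ − z₁.
Δz = 6000.0 − 2308.0 = 3692.0 m; Δz/H = 3692.0/8022.6 = 0.46020.
P₂ = 770 × exp(−0.46020) = 770 × 0.63116 = 485.99 mbar.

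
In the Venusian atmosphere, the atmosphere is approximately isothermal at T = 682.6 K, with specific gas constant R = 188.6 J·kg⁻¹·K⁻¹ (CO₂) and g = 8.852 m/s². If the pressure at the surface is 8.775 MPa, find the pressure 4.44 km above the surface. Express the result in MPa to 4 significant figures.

P ≈ 6.466 MPa

Scale height: H = RT/g = 188.6 × 682.6 / 8.852 = 14543 m.
Barometric formula: P = P₀ exp(−z/H).
z/H = 4440.0/14543 = 0.30530; exp(−0.30530) = 0.73690.
P = 8.775 × 0.73690 = 6.4663 MPa.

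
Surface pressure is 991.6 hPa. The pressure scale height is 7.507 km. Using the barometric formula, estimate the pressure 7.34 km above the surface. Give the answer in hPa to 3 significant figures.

P ≈ 373 hPa

Barometric formula: P = P₀ exp(−z/H).
z/H = 7340.0/7507.0 = 0.97775; exp(−0.97775) = 0.37616.
P = 991.6 × 0.37616 = 373.00 hPa.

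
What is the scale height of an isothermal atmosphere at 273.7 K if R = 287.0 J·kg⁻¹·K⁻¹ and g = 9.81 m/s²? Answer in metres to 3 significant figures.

The scale height of an isothermal atmosphere is H = RT/g.
H = 287.0 × 273.7 / 9.81 = 78552/9.81 = 8007.3 m.

H ≈ 8010 m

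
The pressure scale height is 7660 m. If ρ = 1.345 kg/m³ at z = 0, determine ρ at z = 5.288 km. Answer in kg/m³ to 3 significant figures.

ρ ≈ 0.674 kg/m³

In an isothermal atmosphere, density decays like pressure: ρ = ρ₀ exp(−z/H).
z/H = 5288.0/7660.0 = 0.69034; exp(−0.69034) = 0.50141.
ρ = 1.345 × 0.50141 = 0.67440 kg/m³.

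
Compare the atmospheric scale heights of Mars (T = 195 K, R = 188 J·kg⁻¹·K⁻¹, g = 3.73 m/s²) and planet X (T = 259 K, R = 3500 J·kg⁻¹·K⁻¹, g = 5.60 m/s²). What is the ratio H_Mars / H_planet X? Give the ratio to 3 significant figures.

H_Mars/H_planet X ≈ 0.0607

H = RT/g for each body.
H_Mars = 188 × 195 / 3.73 = 9828.4 m.
H_planet X = 3500 × 259 / 5.60 = 161880 m.
H_Mars/H_planet X = 9828.4/161880 = 0.060714.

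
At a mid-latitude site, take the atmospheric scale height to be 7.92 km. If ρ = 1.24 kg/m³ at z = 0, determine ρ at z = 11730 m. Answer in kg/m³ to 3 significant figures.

In an isothermal atmosphere, density decays like pressure: ρ = ρ₀ exp(−z/H).
z/H = 11730/7920.0 = 1.4811; exp(−1.4811) = 0.22739.
ρ = 1.24 × 0.22739 = 0.28196 kg/m³.

ρ ≈ 0.282 kg/m³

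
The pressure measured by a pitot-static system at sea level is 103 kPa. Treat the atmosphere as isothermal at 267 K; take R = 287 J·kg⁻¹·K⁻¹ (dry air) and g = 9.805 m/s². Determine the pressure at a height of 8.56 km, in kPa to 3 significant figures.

Scale height: H = RT/g = 287 × 267 / 9.805 = 7815.3 m.
Barometric formula: P = P₀ exp(−z/H).
z/H = 8560.0/7815.3 = 1.0953; exp(−1.0953) = 0.33444.
P = 103 × 0.33444 = 34.447 kPa.

P ≈ 34.4 kPa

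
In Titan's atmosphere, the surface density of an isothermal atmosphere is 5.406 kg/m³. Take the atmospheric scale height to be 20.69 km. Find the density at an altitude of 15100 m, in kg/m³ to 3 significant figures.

In an isothermal atmosphere, density decays like pressure: ρ = ρ₀ exp(−z/H).
z/H = 15100/20690 = 0.72982; exp(−0.72982) = 0.48200.
ρ = 5.406 × 0.48200 = 2.6057 kg/m³.

ρ ≈ 2.61 kg/m³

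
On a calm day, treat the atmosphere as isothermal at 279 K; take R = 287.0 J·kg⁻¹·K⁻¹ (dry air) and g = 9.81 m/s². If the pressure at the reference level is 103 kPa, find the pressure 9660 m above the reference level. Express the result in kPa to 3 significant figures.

Scale height: H = RT/g = 287.0 × 279 / 9.81 = 8162.4 m.
Barometric formula: P = P₀ exp(−z/H).
z/H = 9660.0/8162.4 = 1.1835; exp(−1.1835) = 0.30621.
P = 103 × 0.30621 = 31.540 kPa.

P ≈ 31.5 kPa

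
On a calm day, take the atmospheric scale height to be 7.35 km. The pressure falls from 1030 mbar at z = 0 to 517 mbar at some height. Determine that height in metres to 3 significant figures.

z ≈ 5070 m

Invert the barometric formula: z = H ln(P₀/P).
P₀/P = 1030/517 = 1.9923; ln(1.9923) = 0.68929.
z = 7350.0 × 0.68929 = 5066.3 m.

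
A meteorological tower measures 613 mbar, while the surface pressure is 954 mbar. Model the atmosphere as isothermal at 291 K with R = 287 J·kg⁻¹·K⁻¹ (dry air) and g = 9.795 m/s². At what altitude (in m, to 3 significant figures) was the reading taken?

Scale height: H = RT/g = 287 × 291 / 9.795 = 8526.5 m.
Invert the barometric formula: z = H ln(P₀/P).
P₀/P = 954/613 = 1.5563; ln(1.5563) = 0.44231.
z = 8526.5 × 0.44231 = 3771.4 m.

z ≈ 3770 m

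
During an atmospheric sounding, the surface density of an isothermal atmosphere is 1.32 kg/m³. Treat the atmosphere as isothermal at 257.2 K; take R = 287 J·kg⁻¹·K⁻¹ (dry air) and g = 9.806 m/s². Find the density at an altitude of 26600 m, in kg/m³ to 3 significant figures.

ρ ≈ 0.0385 kg/m³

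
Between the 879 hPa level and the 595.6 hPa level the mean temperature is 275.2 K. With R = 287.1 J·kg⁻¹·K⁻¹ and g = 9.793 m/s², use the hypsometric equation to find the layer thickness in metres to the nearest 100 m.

Hypsometric equation: Δz = (R T̄/g) ln(P₁/P₂).
R T̄/g = 287.1 × 275.2 / 9.793 = 8068.0 m.
ln(879/595.6) = ln(1.4758) = 0.38920.
Δz = 8068.0 × 0.38920 = 3140.1 m.

Δz ≈ 3100 m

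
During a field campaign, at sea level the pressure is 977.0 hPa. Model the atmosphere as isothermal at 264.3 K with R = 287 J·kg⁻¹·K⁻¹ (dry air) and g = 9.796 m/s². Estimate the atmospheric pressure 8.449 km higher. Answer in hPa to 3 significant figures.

P ≈ 328 hPa

Scale height: H = RT/g = 287 × 264.3 / 9.796 = 7743.4 m.
Barometric formula: P = P₀ exp(−z/H).
z/H = 8449.0/7743.4 = 1.0911; exp(−1.0911) = 0.33585.
P = 977.0 × 0.33585 = 328.13 hPa.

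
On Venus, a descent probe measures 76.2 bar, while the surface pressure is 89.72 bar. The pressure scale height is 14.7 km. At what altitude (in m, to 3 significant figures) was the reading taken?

Invert the barometric formula: z = H ln(P₀/P).
P₀/P = 89.72/76.2 = 1.1774; ln(1.1774) = 0.16331.
z = 14700 × 0.16331 = 2400.7 m.

z ≈ 2400 m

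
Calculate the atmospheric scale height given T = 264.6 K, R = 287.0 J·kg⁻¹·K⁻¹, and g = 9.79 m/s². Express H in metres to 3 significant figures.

H ≈ 7760 m

The scale height of an isothermal atmosphere is H = RT/g.
H = 287.0 × 264.6 / 9.79 = 75940/9.79 = 7756.9 m.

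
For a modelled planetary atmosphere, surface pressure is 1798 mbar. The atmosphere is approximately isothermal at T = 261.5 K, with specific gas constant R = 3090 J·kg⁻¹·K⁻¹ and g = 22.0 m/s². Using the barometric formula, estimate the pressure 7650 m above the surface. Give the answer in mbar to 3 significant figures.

Scale height: H = RT/g = 3090 × 261.5 / 22.0 = 36729 m.
Barometric formula: P = P₀ exp(−z/H).
z/H = 7650.0/36729 = 0.20828; exp(−0.20828) = 0.81198.
P = 1798 × 0.81198 = 1459.9 mbar.

P ≈ 1460 mbar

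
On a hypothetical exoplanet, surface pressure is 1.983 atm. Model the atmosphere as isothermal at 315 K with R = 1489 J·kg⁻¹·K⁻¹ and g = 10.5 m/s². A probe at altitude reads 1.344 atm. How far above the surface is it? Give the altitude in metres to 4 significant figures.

z ≈ 17370 m

Scale height: H = RT/g = 1489 × 315 / 10.5 = 44670 m.
Invert the barometric formula: z = H ln(P₀/P).
P₀/P = 1.983/1.344 = 1.4754; ln(1.4754) = 0.38893.
z = 44670 × 0.38893 = 17374 m.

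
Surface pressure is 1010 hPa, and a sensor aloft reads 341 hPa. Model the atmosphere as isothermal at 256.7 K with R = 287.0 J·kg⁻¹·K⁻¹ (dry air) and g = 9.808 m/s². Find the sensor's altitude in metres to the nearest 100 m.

Scale height: H = RT/g = 287.0 × 256.7 / 9.808 = 7511.5 m.
Invert the barometric formula: z = H ln(P₀/P).
P₀/P = 1010/341 = 2.9619; ln(2.9619) = 1.0858.
z = 7511.5 × 1.0858 = 8156.0 m.

z ≈ 8200 m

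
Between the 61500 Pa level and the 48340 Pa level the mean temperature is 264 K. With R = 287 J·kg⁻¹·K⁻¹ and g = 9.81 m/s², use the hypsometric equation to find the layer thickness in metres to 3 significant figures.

Δz ≈ 1860 m

Hypsometric equation: Δz = (R T̄/g) ln(P₁/P₂).
R T̄/g = 287 × 264 / 9.81 = 7723.5 m.
ln(61500/48340) = ln(1.2722) = 0.24075.
Δz = 7723.5 × 0.24075 = 1859.4 m.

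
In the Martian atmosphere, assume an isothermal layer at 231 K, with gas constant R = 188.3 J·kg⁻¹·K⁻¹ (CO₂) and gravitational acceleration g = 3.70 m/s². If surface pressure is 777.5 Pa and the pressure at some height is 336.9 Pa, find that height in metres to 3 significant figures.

z ≈ 9830 m

Scale height: H = RT/g = 188.3 × 231 / 3.70 = 11756 m.
Invert the barometric formula: z = H ln(P₀/P).
P₀/P = 777.5/336.9 = 2.3078; ln(2.3078) = 0.83629.
z = 11756 × 0.83629 = 9831.4 m.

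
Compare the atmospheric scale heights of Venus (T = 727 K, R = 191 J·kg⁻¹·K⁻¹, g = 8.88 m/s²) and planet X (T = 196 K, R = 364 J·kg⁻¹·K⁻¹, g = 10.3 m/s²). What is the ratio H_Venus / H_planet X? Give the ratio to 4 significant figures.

H = RT/g for each body.
H_Venus = 191 × 727 / 8.88 = 15637 m.
H_planet X = 364 × 196 / 10.3 = 6926.6 m.
H_Venus/H_planet X = 15637/6926.6 = 2.2575.

H_Venus/H_planet X ≈ 2.258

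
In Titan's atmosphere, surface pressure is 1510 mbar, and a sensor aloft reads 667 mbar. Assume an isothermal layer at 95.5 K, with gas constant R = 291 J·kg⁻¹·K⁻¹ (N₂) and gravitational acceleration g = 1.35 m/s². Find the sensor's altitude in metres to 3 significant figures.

z ≈ 16800 m

Scale height: H = RT/g = 291 × 95.5 / 1.35 = 20586 m.
Invert the barometric formula: z = H ln(P₀/P).
P₀/P = 1510/667 = 2.2639; ln(2.2639) = 0.81709.
z = 20586 × 0.81709 = 16821 m.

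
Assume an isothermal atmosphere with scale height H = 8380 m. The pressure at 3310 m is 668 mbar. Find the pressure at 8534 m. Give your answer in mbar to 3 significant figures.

Between two levels, P₂ = P₁ exp(−Δz/H) with Δz = z₂ − z₁.
Δz = 8534.0 − 3310.0 = 5224.0 m; Δz/H = 5224.0/8380.0 = 0.62339.
P₂ = 668 × exp(−0.62339) = 668 × 0.53612 = 358.13 mbar.

P ≈ 358 mbar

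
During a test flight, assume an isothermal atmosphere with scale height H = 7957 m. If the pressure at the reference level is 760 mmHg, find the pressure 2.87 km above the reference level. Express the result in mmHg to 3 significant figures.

Barometric formula: P = P₀ exp(−z/H).
z/H = 2870.0/7957.0 = 0.36069; exp(−0.36069) = 0.69720.
P = 760 × 0.69720 = 529.87 mmHg.

P ≈ 530 mmHg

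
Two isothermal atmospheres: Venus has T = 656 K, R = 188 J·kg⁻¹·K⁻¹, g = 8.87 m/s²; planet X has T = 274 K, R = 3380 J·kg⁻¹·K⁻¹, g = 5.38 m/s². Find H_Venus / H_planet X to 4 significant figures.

H = RT/g for each body.
H_Venus = 188 × 656 / 8.87 = 13904 m.
H_planet X = 3380 × 274 / 5.38 = 172140 m.
H_Venus/H_planet X = 13904/172140 = 0.080771.

H_Venus/H_planet X ≈ 0.08077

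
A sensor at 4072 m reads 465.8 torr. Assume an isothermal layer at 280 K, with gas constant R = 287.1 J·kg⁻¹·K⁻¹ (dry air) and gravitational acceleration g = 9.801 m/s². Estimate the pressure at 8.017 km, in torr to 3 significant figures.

Scale height: H = RT/g = 287.1 × 280 / 9.801 = 8202.0 m.
Between two levels, P₂ = P₁ exp(−Δz/H) with Δz = z₂ − z₁.
Δz = 8017.0 − 4072.0 = 3945.0 m; Δz/H = 3945.0/8202.0 = 0.48098.
P₂ = 465.8 × exp(−0.48098) = 465.8 × 0.61818 = 287.95 torr.

P ≈ 288 torr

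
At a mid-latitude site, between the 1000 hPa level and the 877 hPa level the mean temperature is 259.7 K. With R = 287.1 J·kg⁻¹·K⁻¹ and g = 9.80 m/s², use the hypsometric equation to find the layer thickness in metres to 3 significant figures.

Δz ≈ 999 m

Hypsometric equation: Δz = (R T̄/g) ln(P₁/P₂).
R T̄/g = 287.1 × 259.7 / 9.80 = 7608.2 m.
ln(1000/877) = ln(1.1403) = 0.13129.
Δz = 7608.2 × 0.13129 = 998.88 m.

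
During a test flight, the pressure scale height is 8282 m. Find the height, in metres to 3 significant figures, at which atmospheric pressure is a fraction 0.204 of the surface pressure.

z ≈ 13200 m

Set P/P₀ = exp(−z/H) = 0.204, so z = −H ln(0.204).
−ln(0.204) = 1.5896; z = 8282.0 × 1.5896 = 13165 m.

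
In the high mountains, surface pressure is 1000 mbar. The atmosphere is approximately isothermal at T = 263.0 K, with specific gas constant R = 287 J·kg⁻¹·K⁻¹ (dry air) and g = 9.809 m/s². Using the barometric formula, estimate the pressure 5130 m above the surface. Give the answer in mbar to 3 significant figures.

Scale height: H = RT/g = 287 × 263.0 / 9.809 = 7695.1 m.
Barometric formula: P = P₀ exp(−z/H).
z/H = 5130.0/7695.1 = 0.66666; exp(−0.66666) = 0.51342.
P = 1000 × 0.51342 = 513.42 mbar.

P ≈ 513 mbar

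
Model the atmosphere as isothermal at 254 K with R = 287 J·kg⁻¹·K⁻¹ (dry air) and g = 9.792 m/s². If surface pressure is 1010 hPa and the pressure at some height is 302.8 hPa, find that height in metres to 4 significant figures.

Scale height: H = RT/g = 287 × 254 / 9.792 = 7444.6 m.
Invert the barometric formula: z = H ln(P₀/P).
P₀/P = 1010/302.8 = 3.3355; ln(3.3355) = 1.2046.
z = 7444.6 × 1.2046 = 8967.8 m.

z ≈ 8968 m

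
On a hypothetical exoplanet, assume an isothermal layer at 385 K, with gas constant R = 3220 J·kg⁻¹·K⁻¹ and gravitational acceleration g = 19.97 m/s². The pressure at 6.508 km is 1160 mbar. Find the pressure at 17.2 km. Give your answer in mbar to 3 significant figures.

P ≈ 976 mbar

Scale height: H = RT/g = 3220 × 385 / 19.97 = 62078 m.
Between two levels, P₂ = P₁ exp(−Δz/H) with Δz = z₂ − z₁.
Δz = 17200 − 6508.0 = 10692 m; Δz/H = 10692/62078 = 0.17223.
P₂ = 1160 × exp(−0.17223) = 1160 × 0.84179 = 976.48 mbar.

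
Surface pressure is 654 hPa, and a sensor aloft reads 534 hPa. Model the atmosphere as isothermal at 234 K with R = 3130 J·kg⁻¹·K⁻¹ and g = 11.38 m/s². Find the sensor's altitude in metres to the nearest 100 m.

z ≈ 13000 m

Scale height: H = RT/g = 3130 × 234 / 11.38 = 64360 m.
Invert the barometric formula: z = H ln(P₀/P).
P₀/P = 654/534 = 1.2247; ln(1.2247) = 0.20270.
z = 64360 × 0.20270 = 13046 m.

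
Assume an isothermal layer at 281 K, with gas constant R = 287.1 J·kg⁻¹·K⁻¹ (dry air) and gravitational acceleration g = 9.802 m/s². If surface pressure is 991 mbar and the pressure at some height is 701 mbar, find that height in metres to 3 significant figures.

z ≈ 2850 m

Scale height: H = RT/g = 287.1 × 281 / 9.802 = 8230.5 m.
Invert the barometric formula: z = H ln(P₀/P).
P₀/P = 991/701 = 1.4137; ln(1.4137) = 0.34621.
z = 8230.5 × 0.34621 = 2849.5 m.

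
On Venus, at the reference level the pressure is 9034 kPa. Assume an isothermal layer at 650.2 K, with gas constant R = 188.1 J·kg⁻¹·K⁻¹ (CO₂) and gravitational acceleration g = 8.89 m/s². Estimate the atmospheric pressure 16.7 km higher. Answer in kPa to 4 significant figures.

Scale height: H = RT/g = 188.1 × 650.2 / 8.89 = 13757 m.
Barometric formula: P = P₀ exp(−z/H).
z/H = 16700/13757 = 1.2139; exp(−1.2139) = 0.29704.
P = 9034 × 0.29704 = 2683.5 kPa.

P ≈ 2683 kPa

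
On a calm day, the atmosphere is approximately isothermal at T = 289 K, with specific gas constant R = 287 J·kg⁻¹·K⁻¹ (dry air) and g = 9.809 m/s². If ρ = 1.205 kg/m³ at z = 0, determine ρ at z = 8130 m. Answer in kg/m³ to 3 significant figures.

Scale height: H = RT/g = 287 × 289 / 9.809 = 8455.8 m.
In an isothermal atmosphere, density decays like pressure: ρ = ρ₀ exp(−z/H).
z/H = 8130.0/8455.8 = 0.96147; exp(−0.96147) = 0.38233.
ρ = 1.205 × 0.38233 = 0.46071 kg/m³.

ρ ≈ 0.461 kg/m³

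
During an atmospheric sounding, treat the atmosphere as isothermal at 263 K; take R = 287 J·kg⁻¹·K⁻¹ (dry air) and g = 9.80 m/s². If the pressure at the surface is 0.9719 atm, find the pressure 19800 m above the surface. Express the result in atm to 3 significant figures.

P ≈ 0.0743 atm

Scale height: H = RT/g = 287 × 263 / 9.80 = 7702.1 m.
Barometric formula: P = P₀ exp(−z/H).
z/H = 19800/7702.1 = 2.5707; exp(−2.5707) = 0.076482.
P = 0.9719 × 0.076482 = 0.074333 atm.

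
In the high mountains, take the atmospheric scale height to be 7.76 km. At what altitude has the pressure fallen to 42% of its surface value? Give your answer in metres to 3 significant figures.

Set P/P₀ = exp(−z/H) = 0.42, so z = −H ln(0.42).
−ln(0.42) = 0.86750; z = 7760.0 × 0.86750 = 6731.8 m.

z ≈ 6730 m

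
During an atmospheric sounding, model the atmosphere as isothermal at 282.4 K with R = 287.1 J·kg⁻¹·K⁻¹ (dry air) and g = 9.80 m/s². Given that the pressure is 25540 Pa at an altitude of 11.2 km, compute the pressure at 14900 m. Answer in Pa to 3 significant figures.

Scale height: H = RT/g = 287.1 × 282.4 / 9.80 = 8273.2 m.
Between two levels, P₂ = P₁ exp(−Δz/H) with Δz = z₂ − z₁.
Δz = 14900 − 11200 = 3700.0 m; Δz/H = 3700.0/8273.2 = 0.44723.
P₂ = 25540 × exp(−0.44723) = 25540 × 0.63940 = 16330 Pa.

P ≈ 16300 Pa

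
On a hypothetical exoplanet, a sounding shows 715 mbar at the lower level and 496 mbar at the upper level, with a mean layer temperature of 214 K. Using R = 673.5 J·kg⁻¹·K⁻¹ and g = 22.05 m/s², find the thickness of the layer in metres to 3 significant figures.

Δz ≈ 2390 m

Hypsometric equation: Δz = (R T̄/g) ln(P₁/P₂).
R T̄/g = 673.5 × 214 / 22.05 = 6536.5 m.
ln(715/496) = ln(1.4415) = 0.36568.
Δz = 6536.5 × 0.36568 = 2390.3 m.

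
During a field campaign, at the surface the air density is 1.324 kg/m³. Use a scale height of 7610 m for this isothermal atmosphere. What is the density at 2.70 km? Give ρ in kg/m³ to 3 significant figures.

In an isothermal atmosphere, density decays like pressure: ρ = ρ₀ exp(−z/H).
z/H = 2700.0/7610.0 = 0.35480; exp(−0.35480) = 0.70131.
ρ = 1.324 × 0.70131 = 0.92853 kg/m³.

ρ ≈ 0.929 kg/m³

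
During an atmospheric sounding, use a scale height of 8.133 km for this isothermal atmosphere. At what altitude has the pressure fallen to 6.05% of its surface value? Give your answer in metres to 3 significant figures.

Set P/P₀ = exp(−z/H) = 0.0605, so z = −H ln(0.0605).
−ln(0.0605) = 2.8051; z = 8133.0 × 2.8051 = 22814 m.

z ≈ 22800 m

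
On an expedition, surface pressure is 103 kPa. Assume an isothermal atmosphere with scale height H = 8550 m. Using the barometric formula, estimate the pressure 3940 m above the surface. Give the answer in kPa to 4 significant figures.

P ≈ 64.97 kPa

Barometric formula: P = P₀ exp(−z/H).
z/H = 3940.0/8550.0 = 0.46082; exp(−0.46082) = 0.63077.
P = 103 × 0.63077 = 64.969 kPa.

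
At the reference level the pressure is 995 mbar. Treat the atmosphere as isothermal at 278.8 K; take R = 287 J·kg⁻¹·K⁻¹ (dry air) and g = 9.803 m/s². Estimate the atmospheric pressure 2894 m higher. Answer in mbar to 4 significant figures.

Scale height: H = RT/g = 287 × 278.8 / 9.803 = 8162.4 m.
Barometric formula: P = P₀ exp(−z/H).
z/H = 2894.0/8162.4 = 0.35455; exp(−0.35455) = 0.70149.
P = 995 × 0.70149 = 697.98 mbar.

P ≈ 698.0 mbar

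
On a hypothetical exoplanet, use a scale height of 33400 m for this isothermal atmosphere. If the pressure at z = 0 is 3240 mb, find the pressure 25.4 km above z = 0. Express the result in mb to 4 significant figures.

Barometric formula: P = P₀ exp(−z/H).
z/H = 25400/33400 = 0.76048; exp(−0.76048) = 0.46744.
P = 3240 × 0.46744 = 1514.5 mb.

P ≈ 1515 mb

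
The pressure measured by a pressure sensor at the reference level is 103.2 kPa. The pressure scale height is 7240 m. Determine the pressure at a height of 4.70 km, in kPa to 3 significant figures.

Barometric formula: P = P₀ exp(−z/H).
z/H = 4700.0/7240.0 = 0.64917; exp(−0.64917) = 0.52248.
P = 103.2 × 0.52248 = 53.920 kPa.

P ≈ 53.9 kPa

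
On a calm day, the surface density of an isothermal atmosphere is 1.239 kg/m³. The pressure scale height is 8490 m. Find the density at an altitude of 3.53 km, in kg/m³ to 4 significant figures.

ρ ≈ 0.8175 kg/m³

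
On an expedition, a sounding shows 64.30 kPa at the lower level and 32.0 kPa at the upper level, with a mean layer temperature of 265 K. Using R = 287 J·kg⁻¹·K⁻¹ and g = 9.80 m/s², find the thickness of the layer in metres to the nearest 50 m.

Δz ≈ 5400 m

Hypsometric equation: Δz = (R T̄/g) ln(P₁/P₂).
R T̄/g = 287 × 265 / 9.80 = 7760.7 m.
ln(64.30/32.0) = ln(2.0094) = 0.69784.
Δz = 7760.7 × 0.69784 = 5415.7 m.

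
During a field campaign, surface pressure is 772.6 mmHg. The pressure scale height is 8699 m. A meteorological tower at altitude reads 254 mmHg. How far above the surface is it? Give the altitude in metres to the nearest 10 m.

Invert the barometric formula: z = H ln(P₀/P).
P₀/P = 772.6/254 = 3.0417; ln(3.0417) = 1.1124.
z = 8699.0 × 1.1124 = 9676.8 m.

z ≈ 9680 m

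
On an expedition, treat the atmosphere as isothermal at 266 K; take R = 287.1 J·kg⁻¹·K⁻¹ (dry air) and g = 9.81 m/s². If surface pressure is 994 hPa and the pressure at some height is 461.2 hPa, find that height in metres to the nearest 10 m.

Scale height: H = RT/g = 287.1 × 266 / 9.81 = 7784.8 m.
Invert the barometric formula: z = H ln(P₀/P).
P₀/P = 994/461.2 = 2.1552; ln(2.1552) = 0.76788.
z = 7784.8 × 0.76788 = 5977.8 m.

z ≈ 5980 m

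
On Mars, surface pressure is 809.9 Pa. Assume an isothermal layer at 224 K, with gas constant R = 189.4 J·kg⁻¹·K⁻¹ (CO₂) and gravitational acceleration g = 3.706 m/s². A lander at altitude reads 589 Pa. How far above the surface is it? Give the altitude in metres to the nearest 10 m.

Scale height: H = RT/g = 189.4 × 224 / 3.706 = 11448 m.
Invert the barometric formula: z = H ln(P₀/P).
P₀/P = 809.9/589 = 1.3750; ln(1.3750) = 0.31845.
z = 11448 × 0.31845 = 3645.6 m.

z ≈ 3650 m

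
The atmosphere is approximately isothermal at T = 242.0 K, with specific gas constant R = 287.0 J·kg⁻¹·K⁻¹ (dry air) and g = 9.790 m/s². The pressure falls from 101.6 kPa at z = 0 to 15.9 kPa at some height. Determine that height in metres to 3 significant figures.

Scale height: H = RT/g = 287.0 × 242.0 / 9.790 = 7094.4 m.
Invert the barometric formula: z = H ln(P₀/P).
P₀/P = 101.6/15.9 = 6.3899; ln(6.3899) = 1.8547.
z = 7094.4 × 1.8547 = 13158 m.

z ≈ 13200 m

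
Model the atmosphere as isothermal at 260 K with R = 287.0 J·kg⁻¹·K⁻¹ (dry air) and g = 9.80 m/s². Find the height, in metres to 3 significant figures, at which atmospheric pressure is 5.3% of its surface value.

z ≈ 22400 m

Scale height: H = RT/g = 287.0 × 260 / 9.80 = 7614.3 m.
Set P/P₀ = exp(−z/H) = 0.053, so z = −H ln(0.053).
−ln(0.053) = 2.9375; z = 7614.3 × 2.9375 = 22367 m.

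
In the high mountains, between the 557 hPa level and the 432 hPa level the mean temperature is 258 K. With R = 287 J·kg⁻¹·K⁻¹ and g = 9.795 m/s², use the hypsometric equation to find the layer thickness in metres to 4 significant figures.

Hypsometric equation: Δz = (R T̄/g) ln(P₁/P₂).
R T̄/g = 287 × 258 / 9.795 = 7559.6 m.
ln(557/432) = ln(1.2894) = 0.25418.
Δz = 7559.6 × 0.25418 = 1921.5 m.

Δz ≈ 1921 m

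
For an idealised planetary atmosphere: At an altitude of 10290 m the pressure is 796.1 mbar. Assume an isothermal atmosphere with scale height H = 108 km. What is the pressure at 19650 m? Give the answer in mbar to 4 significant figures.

Between two levels, P₂ = P₁ exp(−Δz/H) with Δz = z₂ − z₁.
Δz = 19650 − 10290 = 9360.0 m; Δz/H = 9360.0/108000 = 0.086667.
P₂ = 796.1 × exp(−0.086667) = 796.1 × 0.91698 = 730.01 mbar.

P ≈ 730.0 mbar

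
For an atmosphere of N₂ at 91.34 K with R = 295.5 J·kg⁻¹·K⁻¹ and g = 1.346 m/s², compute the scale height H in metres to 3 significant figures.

H ≈ 20100 m

The scale height of an isothermal atmosphere is H = RT/g.
H = 295.5 × 91.34 / 1.346 = 26991/1.346 = 20053 m.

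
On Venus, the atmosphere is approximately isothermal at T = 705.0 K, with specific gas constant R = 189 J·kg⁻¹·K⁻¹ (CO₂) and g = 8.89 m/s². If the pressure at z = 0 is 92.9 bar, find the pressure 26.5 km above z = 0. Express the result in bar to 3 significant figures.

P ≈ 15.9 bar

Scale height: H = RT/g = 189 × 705.0 / 8.89 = 14988 m.
Barometric formula: P = P₀ exp(−z/H).
z/H = 26500/14988 = 1.7681; exp(−1.7681) = 0.17066.
P = 92.9 × 0.17066 = 15.854 bar.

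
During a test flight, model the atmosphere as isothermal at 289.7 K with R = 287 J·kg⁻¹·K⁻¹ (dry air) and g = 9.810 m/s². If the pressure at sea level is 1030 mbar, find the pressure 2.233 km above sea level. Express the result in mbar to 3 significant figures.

P ≈ 791 mbar

Scale height: H = RT/g = 287 × 289.7 / 9.810 = 8475.4 m.
Barometric formula: P = P₀ exp(−z/H).
z/H = 2233.0/8475.4 = 0.26347; exp(−0.26347) = 0.76838.
P = 1030 × 0.76838 = 791.43 mbar.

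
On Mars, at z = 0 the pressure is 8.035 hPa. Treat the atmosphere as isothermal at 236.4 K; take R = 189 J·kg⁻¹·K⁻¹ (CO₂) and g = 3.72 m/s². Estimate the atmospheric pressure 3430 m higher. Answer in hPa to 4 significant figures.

P ≈ 6.039 hPa

Scale height: H = RT/g = 189 × 236.4 / 3.72 = 12011 m.
Barometric formula: P = P₀ exp(−z/H).
z/H = 3430.0/12011 = 0.28557; exp(−0.28557) = 0.75159.
P = 8.035 × 0.75159 = 6.0390 hPa.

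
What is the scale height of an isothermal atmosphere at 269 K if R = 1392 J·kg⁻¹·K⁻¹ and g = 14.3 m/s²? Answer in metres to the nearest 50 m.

The scale height of an isothermal atmosphere is H = RT/g.
H = 1392 × 269 / 14.3 = 374450/14.3 = 26185 m.

H ≈ 26200 m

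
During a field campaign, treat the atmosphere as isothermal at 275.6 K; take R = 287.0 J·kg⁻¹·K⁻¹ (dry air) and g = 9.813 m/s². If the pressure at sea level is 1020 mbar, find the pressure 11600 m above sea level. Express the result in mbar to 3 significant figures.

P ≈ 242 mbar

Scale height: H = RT/g = 287.0 × 275.6 / 9.813 = 8060.5 m.
Barometric formula: P = P₀ exp(−z/H).
z/H = 11600/8060.5 = 1.4391; exp(−1.4391) = 0.23714.
P = 1020 × 0.23714 = 241.88 mbar.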